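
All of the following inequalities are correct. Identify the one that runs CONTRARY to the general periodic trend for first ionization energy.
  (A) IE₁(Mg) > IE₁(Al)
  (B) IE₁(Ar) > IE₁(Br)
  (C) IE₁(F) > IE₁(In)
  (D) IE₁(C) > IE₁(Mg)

The general trend: first ionization energy increases across a period and decreases down a group.
(A) Mg (period 3, group 2) vs Al (period 3, group 13): the stated order contradicts the simple trend.
(B) Ar (period 3, group 18) vs Br (period 4, group 17): the stated order agrees with the simple trend.
(C) F (period 2, group 17) vs In (period 5, group 13): the stated order agrees with the simple trend.
(D) C (period 2, group 14) vs Mg (period 3, group 2): the stated order agrees with the simple trend.
The exception is (A): Al's single 3p electron is easier to remove than one from Mg's filled 3s².

(A)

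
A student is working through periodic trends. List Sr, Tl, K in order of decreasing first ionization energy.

K is in period 4, group 1; Sr is in period 5, group 2; Tl is in period 6, group 13.
Across a period the outer electron is held more tightly (higher IE₁); down a group it sits in a higher shell, more shielded, and comes off more easily.
These sit on a diagonal, where the across-period and down-group effects partly cancel.
Sr > K: period and group pull opposite ways; the across-period shift dominates (550 vs 419 kJ/mol).
Tl > Sr: the two effects oppose for this pair; the across-period effect wins (589 vs 550 kJ/mol).
For reference (kJ/mol): K 419, Sr 550, Tl 589.
So from highest to lowest: Tl > Sr > K.

Tl > Sr > K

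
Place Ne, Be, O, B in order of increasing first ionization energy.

B, Be, O, Ne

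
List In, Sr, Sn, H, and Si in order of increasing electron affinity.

EA tends to increase across a period and decrease down a group, though the pattern is less regular than for IE or radius.
These span different periods and groups, so the two trends combine.
In > Sr: In lies to the right of Sr in period 5, so the across-period effect alone puts In higher.
H > In: the two effects oppose for this pair; the down-group effect wins (73 vs 29 kJ/mol).
Sn > H: the two effects oppose for this pair; the across-period effect wins (107 vs 73 kJ/mol).
Si > Sn: Si sits above Sn in group 14, so the down-group effect alone puts Si higher.
For reference (kJ/mol): H 73, Si 134, Sr 5, In 29, Sn 107.
So from lowest to highest: Sr < In < H < Sn < Si.

Sr < In < H < Sn < Si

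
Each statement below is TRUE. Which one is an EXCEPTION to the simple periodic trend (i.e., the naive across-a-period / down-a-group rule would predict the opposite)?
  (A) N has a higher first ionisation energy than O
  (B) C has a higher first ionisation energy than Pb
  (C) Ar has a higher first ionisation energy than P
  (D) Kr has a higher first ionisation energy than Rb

(A)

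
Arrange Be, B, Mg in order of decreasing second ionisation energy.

B, Be, Mg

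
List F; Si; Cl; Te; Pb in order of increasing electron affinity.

Pb, Si, Te, F, Cl

F is in period 2, group 17; Si is in period 3, group 14; Cl is in period 3, group 17; Te is in period 5, group 16; Pb is in period 6, group 14.
Electron affinity generally becomes more exothermic across a period toward the halogens and less exothermic down a group.
Neither a single period nor a single group — weigh both effects.
Si > Pb: Si sits above Pb in group 14, so the down-group effect alone puts Si higher.
Te > Si: the two effects oppose for this pair; the across-period effect wins (190 vs 134 kJ/mol).
F > Te: relative to Te, both the across-period and down-group shifts push F's electron affinity up.
Cl > F: this pair runs against the simple trend — see the exception note.
Note the exception: Cl has a higher electron affinity than F, contrary to the simple trend — F's small 2p subshell makes the incoming electron feel strong e⁻–e⁻ repulsion, so Cl actually releases more energy on gaining an electron.
Approximate values (kJ/mol): F 328, Si 134, Cl 349, Te 190, Pb 35.
So from lowest to highest: Pb < Si < Te < F < Cl.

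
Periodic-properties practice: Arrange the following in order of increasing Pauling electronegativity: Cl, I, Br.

Cl is in period 3, group 17; Br is in period 4, group 17; I is in period 5, group 17.
Atoms toward the upper right of the periodic table pull bonding electrons most strongly.
All are in group 17, so electronegativity increases up the group.
So from lowest to highest: I < Br < Cl.

I < Br < Cl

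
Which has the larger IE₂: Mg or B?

IE_2 is the cost of taking one more electron from the +1 cation: Mg⁺ still has 1 valence electron; B⁺ still has 2 valence electrons.
All are still removing valence electrons, so compare the +1 ions as you would atoms: IE_2 generally rises across a period (higher Z_eff) and falls down a group (larger shell), subject to the usual subshell exceptions.
Valence configurations: Mg⁺ [Ne]3s¹, B⁺ [He]2s².
The numbers (kJ/mol): Mg 1451, B 2427.
Overall IE_2 order: Mg < B.

B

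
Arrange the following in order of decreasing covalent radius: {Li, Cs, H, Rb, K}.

Cs, Rb, K, Li, H

H is in period 1, group 1; Li is in period 2, group 1; K is in period 4, group 1; Rb is in period 5, group 1; Cs is in period 6, group 1.
Radius decreases left→right (rising Z_eff, same n) and increases top→bottom (higher n).
All are in group 1, so atomic radius increases down the group.
So from largest to smallest: Cs > Rb > K > Li > H.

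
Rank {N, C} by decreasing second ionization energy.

The second ionization energy removes an electron from the +1 ion. For each element: N⁺ still has 4 valence electrons; C⁺ still has 3 valence electrons.
All are still removing valence electrons, so compare the +1 ions as you would atoms: IE_2 generally rises across a period (higher Z_eff) and falls down a group (larger shell), subject to the usual subshell exceptions.
Valence configurations: N⁺ [He]2s²2p², C⁺ [He]2s²2p¹.
The numbers (kJ/mol): N 2856, C 2353.
So the second ionization energies run C < N.

N, C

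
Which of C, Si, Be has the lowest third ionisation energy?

Si

Consider each +2 ion: C²⁺ still has 2 valence electrons; Si²⁺ still has 2 valence electrons; Be²⁺ is the bare [He] core.
Core electrons are held far more tightly than valence electrons, so Be tops the IE_3 order.
Valence configurations: C²⁺ [He]2s², Si²⁺ [Ne]3s².
Tabulated IE_3 (kJ/mol): C 4620, Si 3232, Be 14849.
Putting it together, IE_3: Si < C < Be.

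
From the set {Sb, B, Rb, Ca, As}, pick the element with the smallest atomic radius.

B

B is in period 2, group 13; Ca is in period 4, group 2; As is in period 4, group 15; Rb is in period 5, group 1; Sb is in period 5, group 15.
Radius decreases left→right (rising Z_eff, same n) and increases top→bottom (higher n).
Here both period and group differ, so the two effects have to be weighed against each other.
As > B: period and group pull opposite ways; the down-group shift dominates (121 vs 85 pm).
Sb > As: Sb sits below As in group 15, so the down-group effect alone puts Sb larger.
Ca > Sb: period and group pull opposite ways; the across-period shift dominates (171 vs 140 pm).
Rb > Ca: both effects reinforce here, so Rb is clearly the larger of the two.
Approximate values (pm): B 85, Ca 171, As 121, Rb 210, Sb 140.
The smallest atomic radius among these belongs to B.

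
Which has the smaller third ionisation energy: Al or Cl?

Al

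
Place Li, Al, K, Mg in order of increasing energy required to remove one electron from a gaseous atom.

K < Li < Al < Mg

Li is in period 2, group 1; Mg is in period 3, group 2; Al is in period 3, group 13; K is in period 4, group 1.
IE₁ increases left→right with effective nuclear charge and decreases top→bottom as the valence shell moves farther out.
Neither a single period nor a single group — weigh both effects.
Li > K: Li sits above K in group 1, so the down-group effect alone puts Li higher.
Al > Li: period and group pull opposite ways; the across-period shift dominates (578 vs 520 kJ/mol).
Mg > Al: this pair runs against the simple trend — see the exception note.
Note the exception: Mg has a higher first ionization energy than Al, contrary to the simple trend — Al's single 3p electron is easier to remove than one from Mg's filled 3s².
Tabulated first ionization energy (kJ/mol): Li 520, Mg 738, Al 578, K 419.
So from lowest to highest: K < Li < Al < Mg.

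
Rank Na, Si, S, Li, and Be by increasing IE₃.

Si < S < Na < Li < Be

Consider each +2 ion: Na²⁺ is already 1 electron into the core; Si²⁺ still has 2 valence electrons; S²⁺ still has 4 valence electrons; Li²⁺ is already 1 electron into the core; Be²⁺ is the bare [He] core.
Core electrons are held far more tightly than valence electrons, so Na, Li and Be top the IE_3 order.
Valence configurations: Si²⁺ [Ne]3s², S²⁺ [Ne]3s²3p².
The numbers (kJ/mol): Na 6910, Si 3232, S 3357, Li 11815, Be 14849.
Overall IE_3 order: Si < S < Na < Li < Be.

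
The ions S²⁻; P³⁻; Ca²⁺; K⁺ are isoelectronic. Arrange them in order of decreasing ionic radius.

P³⁻, S²⁻, K⁺, Ca²⁺

All of these have 18 electrons, so size is governed by nuclear charge alone: the more protons, the stronger the pull on the same electron cloud, and the smaller the ion.
Nuclear charges: Ca²⁺ (Z=20), K⁺ (Z=19), S²⁻ (Z=16), P³⁻ (Z=15).
Largest to smallest: P³⁻ > S²⁻ > K⁺ > Ca²⁺.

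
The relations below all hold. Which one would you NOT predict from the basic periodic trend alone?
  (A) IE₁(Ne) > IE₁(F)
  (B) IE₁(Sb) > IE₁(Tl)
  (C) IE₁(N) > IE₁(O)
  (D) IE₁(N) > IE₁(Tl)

(C)

The general trend: IE₁ increases across a period and decreases down a group.
(A) Ne (period 2, group 18) vs F (period 2, group 17): the stated order agrees with the simple trend.
(B) Sb (period 5, group 15) vs Tl (period 6, group 13): the stated order agrees with the simple trend.
(C) N (period 2, group 15) vs O (period 2, group 16): the stated order contradicts the simple trend.
(D) N (period 2, group 15) vs Tl (period 6, group 13): the stated order agrees with the simple trend.
The exception is (C): pairing an electron in O's 2p⁴ costs repulsion energy, so O ionizes more easily than half-filled N (2p³).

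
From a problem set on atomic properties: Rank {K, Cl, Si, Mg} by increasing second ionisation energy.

Consider each +1 ion: K⁺ is the bare [Ar] core; Cl⁺ still has 6 valence electrons; Si⁺ still has 3 valence electrons; Mg⁺ still has 1 valence electron.
Breaking into a closed-shell core is much more expensive than removing a leftover valence electron — K has the largest IE_2 here.
Valence configurations: Cl⁺ [Ne]3s²3p⁴, Si⁺ [Ne]3s²3p¹, Mg⁺ [Ne]3s¹.
The numbers (kJ/mol): K 3052, Cl 2298, Si 1577, Mg 1451.
Putting it together, IE_2: Mg < Si < Cl < K.

Mg < Si < Cl < K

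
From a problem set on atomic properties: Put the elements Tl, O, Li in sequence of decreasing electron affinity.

O > Li > Tl

Li is in period 2, group 1; O is in period 2, group 16; Tl is in period 6, group 13.
Electron affinity generally becomes more exothermic across a period toward the halogens and less exothermic down a group.
These span different periods and groups, so the two trends combine.
Li > Tl: the two effects oppose for this pair; the down-group effect wins (60 vs 19 kJ/mol).
O > Li: O lies to the right of Li in period 2, so the across-period effect alone puts O higher.
For reference (kJ/mol): Li 60, O 141, Tl 19.
So from highest to lowest: O > Li > Tl.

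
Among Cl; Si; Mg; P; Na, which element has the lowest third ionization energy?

P

After 2 electrons have been removed, what remains? Cl²⁺ still has 5 valence electrons; Si²⁺ still has 2 valence electrons; Mg²⁺ is the bare [Ne] core; P²⁺ still has 3 valence electrons; Na²⁺ is already 1 electron into the core.
Core electrons are held far more tightly than valence electrons, so Na and Mg top the IE_3 order.
Valence configurations: Cl²⁺ [Ne]3s²3p³, Si²⁺ [Ne]3s², P²⁺ [Ne]3s²3p¹.
P²⁺ loses a lone 3p electron whereas Si²⁺ must break into a filled 3s² pair, so IE_3(Si) > IE_3(P) even though P has the higher nuclear charge.
The numbers (kJ/mol): Cl 3822, Si 3232, Mg 7733, P 2914, Na 6910.
Hence IE_3: P < Si < Cl < Na < Mg.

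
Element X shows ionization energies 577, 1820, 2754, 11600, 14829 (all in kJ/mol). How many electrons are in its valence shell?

3

Look for the largest jump between consecutive ionization energies: IE4/IE3 ≈ 4.2, far larger than any earlier ratio.
That jump marks the point where a core electron is being removed. So the atom has 3 valence electrons.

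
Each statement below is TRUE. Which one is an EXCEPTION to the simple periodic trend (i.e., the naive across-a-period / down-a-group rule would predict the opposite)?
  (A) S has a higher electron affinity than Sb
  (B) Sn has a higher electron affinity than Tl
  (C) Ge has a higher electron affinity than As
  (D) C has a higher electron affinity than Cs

(C)

The general trend: electron affinity increases across a period and decreases down a group.
(A) S (period 3, group 16) vs Sb (period 5, group 15): the stated order agrees with the simple trend.
(B) Sn (period 5, group 14) vs Tl (period 6, group 13): the stated order agrees with the simple trend.
(C) Ge (period 4, group 14) vs As (period 4, group 15): the stated order contradicts the simple trend.
(D) C (period 2, group 14) vs Cs (period 6, group 1): the stated order agrees with the simple trend.
The exception is (C): adding an electron to As's half-filled 4p³ is unfavourable, so Ge (4p²) has the more exothermic EA.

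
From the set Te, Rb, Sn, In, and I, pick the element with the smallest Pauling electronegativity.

Rb is in period 5, group 1; In is in period 5, group 13; Sn is in period 5, group 14; Te is in period 5, group 16; I is in period 5, group 17.
Electronegativity increases across a period and decreases down a group, tracking effective nuclear charge and atomic size.
All lie in period 5, so electronegativity increases left to right.
The smallest Pauling electronegativity among these belongs to Rb.

Rb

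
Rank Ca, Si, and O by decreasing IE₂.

Consider each +1 ion: Ca⁺ still has 1 valence electron; Si⁺ still has 3 valence electrons; O⁺ still has 5 valence electrons.
All are still removing valence electrons, so compare the +1 ions as you would atoms: IE_2 generally rises across a period (higher Z_eff) and falls down a group (larger shell), subject to the usual subshell exceptions.
Valence configurations: Ca⁺ [Ar]4s¹, Si⁺ [Ne]3s²3p¹, O⁺ [He]2s²2p³.
The numbers (kJ/mol): Ca 1145, Si 1577, O 3388.
So the second ionization energies run Ca < Si < O.

O, Si, Ca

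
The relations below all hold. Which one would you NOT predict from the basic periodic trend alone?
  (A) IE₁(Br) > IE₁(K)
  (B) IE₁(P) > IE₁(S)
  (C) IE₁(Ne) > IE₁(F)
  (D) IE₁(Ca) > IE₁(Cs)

(B)

The general trend: first ionization energy increases across a period and decreases down a group.
(A) Br (period 4, group 17) vs K (period 4, group 1): the stated order agrees with the simple trend.
(B) P (period 3, group 15) vs S (period 3, group 16): the stated order contradicts the simple trend.
(C) Ne (period 2, group 18) vs F (period 2, group 17): the stated order agrees with the simple trend.
(D) Ca (period 4, group 2) vs Cs (period 6, group 1): the stated order agrees with the simple trend.
The exception is (B): S (3p⁴) ionizes more easily than half-filled P (3p³) because the paired 3p electron in S is pushed out by e⁻–e⁻ repulsion.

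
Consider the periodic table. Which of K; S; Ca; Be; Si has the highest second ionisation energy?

The second ionization energy removes an electron from the +1 ion. For each element: K⁺ is the bare [Ar] core; S⁺ still has 5 valence electrons; Ca⁺ still has 1 valence electron; Be⁺ still has 1 valence electron; Si⁺ still has 3 valence electrons.
Core electrons are held far more tightly than valence electrons, so K tops the IE_2 order.
Valence configurations: S⁺ [Ne]3s²3p³, Ca⁺ [Ar]4s¹, Be⁺ [He]2s¹, Si⁺ [Ne]3s²3p¹.
Approximate IE_2 values (kJ/mol): K 3052, S 2252, Ca 1145, Be 1757, Si 1577.
Overall IE_2 order: Ca < Si < Be < S < K.

K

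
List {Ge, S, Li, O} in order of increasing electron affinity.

Li, Ge, O, S

Li is in period 2, group 1; O is in period 2, group 16; S is in period 3, group 16; Ge is in period 4, group 14.
Adding an electron releases more energy for atoms nearer the top right (short of the noble gases).
Neither a single period nor a single group — weigh both effects.
Ge > Li: period and group pull opposite ways; the across-period shift dominates (119 vs 60 kJ/mol).
O > Ge: both effects reinforce here, so O is clearly the higher of the two.
S > O: this pair runs against the simple trend — see the exception note.
Note the exception: S has a higher electron affinity than O, contrary to the simple trend — the compact 2p subshell of O repels the added electron more than S's larger 3p does.
For reference (kJ/mol): Li 60, O 141, S 200, Ge 119.
So from lowest to highest: Li < Ge < O < S.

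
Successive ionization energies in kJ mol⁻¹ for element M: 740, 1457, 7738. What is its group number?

Group 2

Look for the largest jump between consecutive ionization energies: IE3/IE2 ≈ 5.3, far larger than any earlier ratio.
That jump marks the point where a core electron is being removed. So the atom has 2 valence electrons.
A main-group element with 2 valence electrons is in group 2.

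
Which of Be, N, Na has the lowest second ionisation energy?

The second ionization energy removes an electron from the +1 ion. For each element: Be⁺ still has 1 valence electron; N⁺ still has 4 valence electrons; Na⁺ is the bare [Ne] core.
Breaking into a closed-shell core is much more expensive than removing a leftover valence electron — Na has the largest IE_2 here.
Valence configurations: Be⁺ [He]2s¹, N⁺ [He]2s²2p².
Tabulated IE_2 (kJ/mol): Be 1757, N 2856, Na 4562.
Overall IE_2 order: Be < N < Na.

Be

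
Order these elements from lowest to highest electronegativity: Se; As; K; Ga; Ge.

K is in period 4, group 1; Ga is in period 4, group 13; Ge is in period 4, group 14; As is in period 4, group 15; Se is in period 4, group 16.
EN rises left→right (higher Z_eff, smaller atoms) and falls top→bottom (larger, more shielded atoms).
All lie in period 4, so electronegativity increases left to right.
So from lowest to highest: K < Ga < Ge < As < Se.

K < Ga < Ge < As < Se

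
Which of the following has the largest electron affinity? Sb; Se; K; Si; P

Se

Atoms with high Z_eff and room in the valence shell (especially the halogens) have the most exothermic electron affinities.
Here both period and group differ, so the two effects have to be weighed against each other.
P > K: both effects reinforce here, so P is clearly the higher of the two.
Sb > P: this pair runs against the simple trend — see the exception note.
Si > Sb: the two effects oppose for this pair; the down-group effect wins (134 vs 103 kJ/mol).
Se > Si: the two effects oppose for this pair; the across-period effect wins (195 vs 134 kJ/mol).
Note the exception: Sb has a higher electron affinity than P, contrary to the simple trend — both are half-filled np³, but the pairing/repulsion penalty for the added electron shrinks as the p orbitals become larger and more diffuse down the group, and for Sb that outweighs the weaker nuclear attraction.
Note the exception: Si has a higher electron affinity than P, contrary to the simple trend — adding an electron to P's half-filled 3p³ is unfavourable, so Si (3p²) has the more exothermic EA.
Approximate values (kJ/mol): Si 134, P 72, K 48, Se 195, Sb 103.
The largest electron affinity among these belongs to Se.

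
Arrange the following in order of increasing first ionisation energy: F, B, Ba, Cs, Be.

Be is in period 2, group 2; B is in period 2, group 13; F is in period 2, group 17; Cs is in period 6, group 1; Ba is in period 6, group 2.
Removing the outermost electron gets harder across a period and easier down a group.
Neither a single period nor a single group — weigh both effects.
Ba > Cs: both are in period 6; the period trend gives Ba the larger value.
B > Ba: relative to Ba, both the across-period and down-group shifts push B's first ionization energy up.
Be > B: this pair runs against the simple trend — see the exception note.
F > Be: F lies to the right of Be in period 2, so the across-period effect alone puts F higher.
Note the exception: Be has a higher first ionization energy than B, contrary to the simple trend — removing B's lone 2p electron is easier than breaking Be's filled 2s².
For reference (kJ/mol): Be 900, B 801, F 1681, Cs 376, Ba 503.
So from lowest to highest: Cs < Ba < B < Be < F.

Cs < Ba < B < Be < F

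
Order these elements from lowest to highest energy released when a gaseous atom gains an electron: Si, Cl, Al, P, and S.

Al is in period 3, group 13; Si is in period 3, group 14; P is in period 3, group 15; S is in period 3, group 16; Cl is in period 3, group 17.
Adding an electron releases more energy for atoms nearer the top right (short of the noble gases).
All lie in period 3; the across-period trend (electron affinity increases left to right) applies, with the exception below.
Note the exception: Si has a higher electron affinity than P, contrary to the simple trend — adding an electron to P's half-filled 3p³ is unfavourable, so Si (3p²) has the more exothermic EA.
For reference (kJ/mol): Al 42, Si 134, P 72, S 200, Cl 349.
So from lowest to highest: Al < P < Si < S < Cl.

Al < P < Si < S < Cl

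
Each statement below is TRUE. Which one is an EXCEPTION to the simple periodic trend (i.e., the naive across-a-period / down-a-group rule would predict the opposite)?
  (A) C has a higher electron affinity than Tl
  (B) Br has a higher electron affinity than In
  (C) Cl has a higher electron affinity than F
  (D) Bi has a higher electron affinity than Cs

(C)

The general trend: electron affinity increases across a period and decreases down a group.
(A) C (period 2, group 14) vs Tl (period 6, group 13): the stated order agrees with the simple trend.
(B) Br (period 4, group 17) vs In (period 5, group 13): the stated order agrees with the simple trend.
(C) Cl (period 3, group 17) vs F (period 2, group 17): the stated order contradicts the simple trend.
(D) Bi (period 6, group 15) vs Cs (period 6, group 1): the stated order agrees with the simple trend.
The exception is (C): F's small 2p subshell makes the incoming electron feel strong e⁻–e⁻ repulsion, so Cl actually releases more energy on gaining an electron.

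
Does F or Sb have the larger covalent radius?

F is in period 2, group 17; Sb is in period 5, group 15.
Atomic radius shrinks across a period as nuclear charge pulls the same shell inward, and grows down a group as new shells are added.
Here both period and group differ, so the two effects have to be weighed against each other.
Sb > F: relative to F, both the across-period and down-group shifts push Sb's atomic radius up.
For reference (pm): F 64, Sb 140.
So Sb has the larger covalent radius (Sb > F).

Sb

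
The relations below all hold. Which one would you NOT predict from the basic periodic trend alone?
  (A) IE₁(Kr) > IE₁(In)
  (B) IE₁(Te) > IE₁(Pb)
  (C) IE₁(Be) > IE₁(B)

(C)

The general trend: first ionization energy increases across a period and decreases down a group.
(A) Kr (period 4, group 18) vs In (period 5, group 13): the stated order agrees with the simple trend.
(B) Te (period 5, group 16) vs Pb (period 6, group 14): the stated order agrees with the simple trend.
(C) Be (period 2, group 2) vs B (period 2, group 13): the stated order contradicts the simple trend.
The exception is (C): removing B's lone 2p electron is easier than breaking Be's filled 2s².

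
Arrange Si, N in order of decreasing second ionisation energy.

N, Si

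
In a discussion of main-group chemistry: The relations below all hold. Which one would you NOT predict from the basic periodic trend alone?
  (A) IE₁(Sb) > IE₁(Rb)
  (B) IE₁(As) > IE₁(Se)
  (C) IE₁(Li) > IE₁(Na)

The general trend: first ionization energy increases across a period and decreases down a group.
(A) Sb (period 5, group 15) vs Rb (period 5, group 1): the stated order agrees with the simple trend.
(B) As (period 4, group 15) vs Se (period 4, group 16): the stated order contradicts the simple trend.
(C) Li (period 2, group 1) vs Na (period 3, group 1): the stated order agrees with the simple trend.
The exception is (B): Se (4p⁴) ionizes more easily than half-filled As (4p³).

(B)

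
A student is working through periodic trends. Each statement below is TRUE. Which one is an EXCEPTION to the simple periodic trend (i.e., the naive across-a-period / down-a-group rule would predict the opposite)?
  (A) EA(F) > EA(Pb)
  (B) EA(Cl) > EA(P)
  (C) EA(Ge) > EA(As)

(C)

The general trend: electron affinity increases across a period and decreases down a group.
(A) F (period 2, group 17) vs Pb (period 6, group 14): the stated order agrees with the simple trend.
(B) Cl (period 3, group 17) vs P (period 3, group 15): the stated order agrees with the simple trend.
(C) Ge (period 4, group 14) vs As (period 4, group 15): the stated order contradicts the simple trend.
The exception is (C): adding an electron to As's half-filled 4p³ is unfavourable, so Ge (4p²) has the more exothermic EA.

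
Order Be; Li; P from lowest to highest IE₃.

P < Li < Be

IE_3 is the cost of taking one more electron from the +2 cation: Be²⁺ is the bare [He] core; Li²⁺ is already 1 electron into the core; P²⁺ still has 3 valence electrons.
Pulling an electron out of a noble-gas core costs far more than removing a remaining valence electron, so Li and Be sit at the high end of IE_3.
Approximate IE_3 values (kJ/mol): Be 14849, Li 11815, P 2914.
Overall IE_3 order: P < Li < Be.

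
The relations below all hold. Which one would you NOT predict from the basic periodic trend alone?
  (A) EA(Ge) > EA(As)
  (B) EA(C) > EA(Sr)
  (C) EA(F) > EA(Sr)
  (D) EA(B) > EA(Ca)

The general trend: electron affinity increases across a period and decreases down a group.
(A) Ge (period 4, group 14) vs As (period 4, group 15): the stated order contradicts the simple trend.
(B) C (period 2, group 14) vs Sr (period 5, group 2): the stated order agrees with the simple trend.
(C) F (period 2, group 17) vs Sr (period 5, group 2): the stated order agrees with the simple trend.
(D) B (period 2, group 13) vs Ca (period 4, group 2): the stated order agrees with the simple trend.
The exception is (A): adding an electron to As's half-filled 4p³ is unfavourable, so Ge (4p²) has the more exothermic EA.

(A)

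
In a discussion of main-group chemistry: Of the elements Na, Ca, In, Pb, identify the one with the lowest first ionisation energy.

First ionization energy rises across a period (greater Z_eff holds electrons more tightly) and falls down a group (valence electrons are farther from the nucleus).
A diagonal step moves right (one effect) and down (the opposite effect) at once.
In > Na: period and group pull opposite ways; the across-period shift dominates (558 vs 496 kJ/mol).
Ca > In: the two effects oppose for this pair; the down-group effect wins (590 vs 558 kJ/mol).
Pb > Ca: the two effects oppose for this pair; the across-period effect wins (716 vs 590 kJ/mol).
Tabulated first ionization energy (kJ/mol): Na 496, Ca 590, In 558, Pb 716.
The lowest first ionisation energy among these belongs to Na.

Na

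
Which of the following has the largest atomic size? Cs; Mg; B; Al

Cs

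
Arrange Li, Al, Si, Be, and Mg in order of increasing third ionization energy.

Al, Si, Mg, Li, Be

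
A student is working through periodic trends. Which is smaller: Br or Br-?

Br

Forming Br- adds 1 electron to Br. More electron–electron repulsion in the same shell, with unchanged nuclear charge, lets the cloud expand.
An anion is larger than its parent atom: Br- > Br.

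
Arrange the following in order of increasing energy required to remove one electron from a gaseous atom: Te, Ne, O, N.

N is in period 2, group 15; O is in period 2, group 16; Ne is in period 2, group 18; Te is in period 5, group 16.
Removing the outermost electron gets harder across a period and easier down a group.
Neither a single period nor a single group — weigh both effects.
O > Te: O sits above Te in group 16, so the down-group effect alone puts O higher.
N > O: this pair runs against the simple trend — see the exception note.
Ne > N: both are in period 2; the period trend gives Ne the larger value.
Note the exception: N has a higher first ionization energy than O, contrary to the simple trend — pairing an electron in O's 2p⁴ costs repulsion energy, so O ionizes more easily than half-filled N (2p³).
For reference (kJ/mol): N 1402, O 1314, Ne 2081, Te 869.
So from lowest to highest: Te < O < N < Ne.

Te, O, N, Ne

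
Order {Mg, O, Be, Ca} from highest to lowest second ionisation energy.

IE_2 is the cost of taking one more electron from the +1 cation: Mg⁺ still has 1 valence electron; O⁺ still has 5 valence electrons; Be⁺ still has 1 valence electron; Ca⁺ still has 1 valence electron.
All are still removing valence electrons, so compare the +1 ions as you would atoms: IE_2 generally rises across a period (higher Z_eff) and falls down a group (larger shell), subject to the usual subshell exceptions.
Valence configurations: Mg⁺ [Ne]3s¹, O⁺ [He]2s²2p³, Be⁺ [He]2s¹, Ca⁺ [Ar]4s¹.
Approximate IE_2 values (kJ/mol): Mg 1451, O 3388, Be 1757, Ca 1145.
So the second ionization energies run Ca < Mg < Be < O.

O > Be > Mg > Ca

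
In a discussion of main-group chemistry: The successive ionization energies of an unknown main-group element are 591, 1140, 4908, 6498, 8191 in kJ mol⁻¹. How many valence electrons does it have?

Look for the largest jump between consecutive ionization energies: IE3/IE2 ≈ 4.3, far larger than any earlier ratio.
That jump marks the point where a core electron is being removed. So the atom has 2 valence electrons.

2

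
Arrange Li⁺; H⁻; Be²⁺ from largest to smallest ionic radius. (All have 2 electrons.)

All of these have 2 electrons, so size is governed by nuclear charge alone: the more protons, the stronger the pull on the same electron cloud, and the smaller the ion.
Nuclear charges: Be²⁺ (Z=4), Li⁺ (Z=3), H⁻ (Z=1).
Largest to smallest: H⁻ > Li⁺ > Be²⁺.

H⁻ > Li⁺ > Be²⁺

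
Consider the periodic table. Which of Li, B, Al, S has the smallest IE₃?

Al

After 2 electrons have been removed, what remains? Li²⁺ is already 1 electron into the core; B²⁺ still has 1 valence electron; Al²⁺ still has 1 valence electron; S²⁺ still has 4 valence electrons.
Pulling an electron out of a noble-gas core costs far more than removing a remaining valence electron, so Li sits at the high end of IE_3.
Valence configurations: B²⁺ [He]2s¹, Al²⁺ [Ne]3s¹, S²⁺ [Ne]3s²3p².
Approximate IE_3 values (kJ/mol): Li 11815, B 3660, Al 2745, S 3357.
Overall IE_3 order: Al < S < B < Li.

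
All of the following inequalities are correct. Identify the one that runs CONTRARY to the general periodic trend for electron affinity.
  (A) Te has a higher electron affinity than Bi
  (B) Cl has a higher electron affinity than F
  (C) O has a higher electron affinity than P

The general trend: electron affinity increases across a period and decreases down a group.
(A) Te (period 5, group 16) vs Bi (period 6, group 15): the stated order agrees with the simple trend.
(B) Cl (period 3, group 17) vs F (period 2, group 17): the stated order contradicts the simple trend.
(C) O (period 2, group 16) vs P (period 3, group 15): the stated order agrees with the simple trend.
The exception is (B): F's small 2p subshell makes the incoming electron feel strong e⁻–e⁻ repulsion, so Cl actually releases more energy on gaining an electron.

(B)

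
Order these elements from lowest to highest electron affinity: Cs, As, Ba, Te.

As is in period 4, group 15; Te is in period 5, group 16; Cs is in period 6, group 1; Ba is in period 6, group 2.
Electron affinity generally becomes more exothermic across a period toward the halogens and less exothermic down a group.
Here both period and group differ, so the two effects have to be weighed against each other.
Cs > Ba: this pair runs against the simple trend — see the exception note.
As > Cs: both effects reinforce here, so As is clearly the higher of the two.
Te > As: period and group pull opposite ways; the across-period shift dominates (190 vs 78 kJ/mol).
Note the exception: Cs has a higher electron affinity than Ba, contrary to the simple trend — adding an electron to Ba (ns²) has to open a new, higher-energy np subshell, which is unfavourable.
Approximate values (kJ/mol): As 78, Te 190, Cs 46, Ba 14.
So from lowest to highest: Ba < Cs < As < Te.

Ba < Cs < As < Te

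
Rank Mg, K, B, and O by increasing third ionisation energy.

B < K < O < Mg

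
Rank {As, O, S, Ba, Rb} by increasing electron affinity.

O is in period 2, group 16; S is in period 3, group 16; As is in period 4, group 15; Rb is in period 5, group 1; Ba is in period 6, group 2.
EA tends to increase across a period and decrease down a group, though the pattern is less regular than for IE or radius.
Neither a single period nor a single group — weigh both effects.
Rb > Ba: period and group pull opposite ways; the down-group shift dominates (47 vs 14 kJ/mol).
As > Rb: both effects reinforce here, so As is clearly the higher of the two.
O > As: relative to As, both the across-period and down-group shifts push O's electron affinity up.
S > O: this pair runs against the simple trend — see the exception note.
Note the exception: S has a higher electron affinity than O, contrary to the simple trend — the compact 2p subshell of O repels the added electron more than S's larger 3p does.
Approximate values (kJ/mol): O 141, S 200, As 78, Rb 47, Ba 14.
So from lowest to highest: Ba < Rb < As < O < S.

Ba < Rb < As < O < S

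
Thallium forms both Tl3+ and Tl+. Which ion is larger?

Tl+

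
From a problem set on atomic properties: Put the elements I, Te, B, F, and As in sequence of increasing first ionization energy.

B is in period 2, group 13; F is in period 2, group 17; As is in period 4, group 15; Te is in period 5, group 16; I is in period 5, group 17.
Removing the outermost electron gets harder across a period and easier down a group.
These span different periods and groups, so the two trends combine.
Te > B: period and group pull opposite ways; the across-period shift dominates (869 vs 801 kJ/mol).
As > Te: the two effects oppose for this pair; the down-group effect wins (947 vs 869 kJ/mol).
I > As: the two effects oppose for this pair; the across-period effect wins (1008 vs 947 kJ/mol).
F > I: they share group 17; the group trend gives F the larger value.
Approximate values (kJ/mol): B 801, F 1681, As 947, Te 869, I 1008.
So from lowest to highest: B < Te < As < I < F.

B, Te, As, I, F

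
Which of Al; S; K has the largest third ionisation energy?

K

IE_3 is the cost of taking one more electron from the +2 cation: Al²⁺ still has 1 valence electron; S²⁺ still has 4 valence electrons; K²⁺ is already 1 electron into the core.
Pulling an electron out of a noble-gas core costs far more than removing a remaining valence electron, so K sits at the high end of IE_3.
Valence configurations: Al²⁺ [Ne]3s¹, S²⁺ [Ne]3s²3p².
Tabulated IE_3 (kJ/mol): Al 2745, S 3357, K 4420.
Hence IE_3: Al < S < K.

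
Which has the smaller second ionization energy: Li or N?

N

The second ionization energy removes an electron from the +1 ion. For each element: Li⁺ is the bare [He] core; N⁺ still has 4 valence electrons.
Breaking into a closed-shell core is much more expensive than removing a leftover valence electron — Li has the largest IE_2 here.
The numbers (kJ/mol): Li 7298, N 2856.
Overall IE_2 order: N < Li.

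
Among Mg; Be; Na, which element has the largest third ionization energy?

Be

The third ionization energy removes an electron from the +2 ion. For each element: Mg²⁺ is the bare [Ne] core; Be²⁺ is the bare [He] core; Na²⁺ is already 1 electron into the core.
All of these are removing an electron from a noble-gas core or deeper; the smaller core (lower principal quantum number) is held far more tightly, and within a period the higher nuclear charge binds the same core more tightly.
The numbers (kJ/mol): Mg 7733, Be 14849, Na 6910.
Overall IE_3 order: Na < Mg < Be.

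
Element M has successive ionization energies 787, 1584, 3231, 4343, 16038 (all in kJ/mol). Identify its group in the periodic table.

Group 14

Look for the largest jump between consecutive ionization energies: IE5/IE4 ≈ 3.7, far larger than any earlier ratio.
That jump marks the point where a core electron is being removed. So the atom has 4 valence electrons.
A main-group element with 4 valence electrons is in group 14.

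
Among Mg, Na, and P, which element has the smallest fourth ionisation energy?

P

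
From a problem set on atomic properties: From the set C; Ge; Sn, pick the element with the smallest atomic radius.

C

Moving right in a period, electrons are added to the same shell under a stronger nuclear pull, so atoms get smaller; moving down, a new shell is opened and atoms get larger.
All are in group 14, so atomic radius increases down the group.
The smallest atomic radius among these belongs to C.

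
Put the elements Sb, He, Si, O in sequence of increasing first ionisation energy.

He is in period 1, group 18; O is in period 2, group 16; Si is in period 3, group 14; Sb is in period 5, group 15.
Across a period the outer electron is held more tightly (higher IE₁); down a group it sits in a higher shell, more shielded, and comes off more easily.
These span different periods and groups, so the two trends combine.
Sb > Si: the two effects oppose for this pair; the across-period effect wins (831 vs 786 kJ/mol).
O > Sb: both effects reinforce here, so O is clearly the higher of the two.
He > O: relative to O, both the across-period and down-group shifts push He's first ionization energy up.
Tabulated first ionization energy (kJ/mol): He 2372, O 1314, Si 786, Sb 831.
So from lowest to highest: Si < Sb < O < He.

Si < Sb < O < He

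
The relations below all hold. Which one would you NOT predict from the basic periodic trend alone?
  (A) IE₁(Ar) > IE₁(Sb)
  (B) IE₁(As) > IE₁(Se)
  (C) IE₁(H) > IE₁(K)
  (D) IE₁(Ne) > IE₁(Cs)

(B)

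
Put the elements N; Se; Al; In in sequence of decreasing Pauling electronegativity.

N > Se > In > Al

N is in period 2, group 15; Al is in period 3, group 13; Se is in period 4, group 16; In is in period 5, group 13.
EN rises left→right (higher Z_eff, smaller atoms) and falls top→bottom (larger, more shielded atoms).
Here both period and group differ, so the two effects have to be weighed against each other.
In > Al: this pair runs against the simple trend — see the exception note.
Se > In: relative to In, both the across-period and down-group shifts push Se's electronegativity up.
N > Se: period and group pull opposite ways; the down-group shift dominates (3.04 vs 2.55).
Note the exception: In has a higher electronegativity than Al, contrary to the simple trend — poor shielding by filled d (and f) subshells raises the heavier element's effective nuclear charge more than the simple down-group trend predicts.
Approximate values (Pauling): N 3.04, Al 1.61, Se 2.55, In 1.78.
So from highest to lowest: N > Se > In > Al.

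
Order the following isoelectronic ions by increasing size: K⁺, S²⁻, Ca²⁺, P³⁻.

Ca²⁺ < K⁺ < S²⁻ < P³⁻

All of these have 18 electrons, so size is governed by nuclear charge alone: the more protons, the stronger the pull on the same electron cloud, and the smaller the ion.
Nuclear charges: Ca²⁺ (Z=20), K⁺ (Z=19), S²⁻ (Z=16), P³⁻ (Z=15).
Smallest to largest: Ca²⁺ < K⁺ < S²⁻ < P³⁻.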